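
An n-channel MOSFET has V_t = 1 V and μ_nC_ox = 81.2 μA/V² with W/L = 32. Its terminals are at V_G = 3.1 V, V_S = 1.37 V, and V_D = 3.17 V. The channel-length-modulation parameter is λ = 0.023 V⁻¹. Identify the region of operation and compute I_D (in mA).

Saturation; I_D = 0.721 mA

V_GS = V_G − V_S = 3.1 − 1.37 = 1.73 V; V_DS = V_D − V_S = 3.17 − 1.37 = 1.8 V.
k_n = μ_nC_ox · (W/L) = 2.598 mA/V².
V_ov = V_GS − V_t = 1.73 − 1 = 0.73 V.
Since V_DS = 1.8 V ≥ V_ov = 0.73 V, the device is in saturation.
I_D = ½ k_n V_ov² (1 + λ V_DS) = 0.5 × 2.598 × 0.73² × (1 + 0.023 × 1.8) = 0.721 mA.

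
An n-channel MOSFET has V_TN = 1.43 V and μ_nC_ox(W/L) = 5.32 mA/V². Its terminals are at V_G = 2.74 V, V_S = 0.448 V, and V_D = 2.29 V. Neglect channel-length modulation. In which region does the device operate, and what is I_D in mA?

V_GS = V_G − V_S = 2.74 − 0.448 = 2.29 V; V_DS = V_D − V_S = 2.29 − 0.448 = 1.84 V.
V_ov = V_GS − V_TN = 2.29 − 1.43 = 0.862 V.
Since V_DS = 1.84 V ≥ V_ov = 0.862 V, the device is in saturation.
I_D = ½ k_n V_ov² = 0.5 × 5.32 × 0.862² = 1.98 mA.

Saturation; I_D = 1.98 mA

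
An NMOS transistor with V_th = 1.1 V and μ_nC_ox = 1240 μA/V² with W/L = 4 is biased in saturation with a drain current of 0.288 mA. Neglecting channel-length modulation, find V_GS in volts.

V_GS = 1.44 V

k_n = μ_nC_ox · (W/L) = 4.96 mA/V².
In saturation I_D = ½ k_n (V_GS − V_th)², so V_GS − V_th = √(2 I_D / k_n) = √(2 × 0.288 / 4.96) = 0.341 V.
V_GS = 1.1 + 0.341 = 1.44 V.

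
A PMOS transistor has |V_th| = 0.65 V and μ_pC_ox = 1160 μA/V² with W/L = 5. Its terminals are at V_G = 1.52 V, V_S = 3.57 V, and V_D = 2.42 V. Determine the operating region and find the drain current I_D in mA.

Triode; I_D = 5.50 mA

V_SG = V_S − V_G = 3.57 − 1.52 = 2.05 V; V_SD = V_S − V_D = 3.57 − 2.42 = 1.15 V.
k_p = μ_pC_ox · (W/L) = 5.8 mA/V².
V_ov = V_SG − |V_th| = 2.05 − 0.65 = 1.4 V.
Since V_SD = 1.15 V < V_ov = 1.4 V, the device is in the triode region.
I_D = k_p [V_ov · V_SD − ½ V_SD²] = 5.8 × [1.4 × 1.15 − 0.5 × 1.15²] = 5.5 mA.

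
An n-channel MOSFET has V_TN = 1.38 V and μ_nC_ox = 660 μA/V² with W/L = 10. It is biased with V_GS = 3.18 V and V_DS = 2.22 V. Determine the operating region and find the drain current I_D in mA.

k_n = μ_nC_ox · (W/L) = 6.6 mA/V².
V_ov = V_GS − V_TN = 3.18 − 1.38 = 1.8 V.
Since V_DS = 2.22 V ≥ V_ov = 1.8 V, the device is in saturation.
I_D = ½ k_n V_ov² = 0.5 × 6.6 × 1.8² = 10.7 mA.

Saturation; I_D = 10.7 mA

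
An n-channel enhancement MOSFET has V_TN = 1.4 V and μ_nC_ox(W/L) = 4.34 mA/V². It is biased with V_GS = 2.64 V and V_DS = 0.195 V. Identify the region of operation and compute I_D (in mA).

Triode; I_D = 0.967 mA

V_ov = V_GS − V_TN = 2.64 − 1.4 = 1.24 V.
Since V_DS = 0.195 V < V_ov = 1.24 V, the device is in the triode region.
I_D = k_n [V_ov · V_DS − ½ V_DS²] = 4.34 × [1.24 × 0.195 − 0.5 × 0.195²] = 0.967 mA.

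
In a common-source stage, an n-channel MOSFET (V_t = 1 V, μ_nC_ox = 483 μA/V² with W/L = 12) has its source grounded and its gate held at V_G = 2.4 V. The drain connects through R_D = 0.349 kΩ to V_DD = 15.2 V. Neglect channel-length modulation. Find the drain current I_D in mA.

I_D = 5.68 mA

V_GS = V_G = 2.4 V, so V_ov = 2.4 − 1 = 1.4 V.
k_n = μ_nC_ox · (W/L) = 5.796 mA/V².
Assume saturation: I_D = ½ k_n V_ov² = 0.5 × 5.796 × 1.4² = 5.68 mA, giving V_DS = V_DD − I_D R_D = 15.2 − 5.68 × 0.349 = 13.2 V.
V_DS = 13.2 V ≥ V_ov = 1.4 V, confirming saturation.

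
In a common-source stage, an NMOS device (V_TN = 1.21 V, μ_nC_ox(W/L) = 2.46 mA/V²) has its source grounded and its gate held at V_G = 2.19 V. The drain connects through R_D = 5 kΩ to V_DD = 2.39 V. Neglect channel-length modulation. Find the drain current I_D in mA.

I_D = 0.438 mA

V_GS = V_G = 2.19 V, so V_ov = 2.19 − 1.21 = 0.98 V.
Assume saturation: I_D = ½ k_n V_ov² = 0.5 × 2.46 × 0.98² = 1.18 mA, giving V_DS = V_DD − I_D R_D = 2.39 − 1.18 × 5 = -3.52 V.
But -3.52 V < V_ov = 0.98 V, so the device is actually in triode.
In triode I_D = k_n[V_ov V_DS − ½ V_DS²] and I_D = (V_DD − V_DS)/R_D. Equating: 6.15 V_DS² − 13.05 V_DS + 2.39 = 0, giving V_DS = 0.202 V (the root below V_ov).
I_D = (2.39 − 0.202) / 5 = 0.438 mA.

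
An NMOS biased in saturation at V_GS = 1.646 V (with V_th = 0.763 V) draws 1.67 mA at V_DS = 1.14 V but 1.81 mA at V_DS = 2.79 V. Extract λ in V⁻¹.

With V_GS fixed, I_D ∝ (1 + λ V_DS) in saturation, so I_D2/I_D1 = (1 + λ V_DS2)/(1 + λ V_DS1).
1.81/1.67 = 1.084 = (1 + 2.79 λ)/(1 + 1.14 λ).
Solving: λ (I_D1 V_DS2 − I_D2 V_DS1) = I_D2 − I_D1, so λ = (1.81 − 1.67) / (1.67 × 2.79 − 1.81 × 1.14) = 0.14 / 2.6 = 0.0539 V⁻¹.

λ = 0.0539 V⁻¹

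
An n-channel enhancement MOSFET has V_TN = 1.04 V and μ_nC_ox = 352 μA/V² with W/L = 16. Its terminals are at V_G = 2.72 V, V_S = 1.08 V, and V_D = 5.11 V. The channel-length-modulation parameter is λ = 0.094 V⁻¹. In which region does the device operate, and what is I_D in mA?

V_GS = V_G − V_S = 2.72 − 1.08 = 1.64 V; V_DS = V_D − V_S = 5.11 − 1.08 = 4.03 V.
k_n = μ_nC_ox · (W/L) = 5.632 mA/V².
V_ov = V_GS − V_TN = 1.64 − 1.04 = 0.6 V.
Since V_DS = 4.03 V ≥ V_ov = 0.6 V, the device is in saturation.
I_D = ½ k_n V_ov² (1 + λ V_DS) = 0.5 × 5.632 × 0.6² × (1 + 0.094 × 4.03) = 1.4 mA.

Saturation; I_D = 1.40 mA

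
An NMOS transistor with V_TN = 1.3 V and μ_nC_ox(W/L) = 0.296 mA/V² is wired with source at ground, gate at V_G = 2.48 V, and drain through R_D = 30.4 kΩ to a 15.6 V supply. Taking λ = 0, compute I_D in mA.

V_GS = V_G = 2.48 V, so V_ov = 2.48 − 1.3 = 1.18 V.
Assume saturation: I_D = ½ k_n V_ov² = 0.5 × 0.296 × 1.18² = 0.206 mA, giving V_DS = V_DD − I_D R_D = 15.6 − 0.206 × 30.4 = 9.34 V.
V_DS = 9.34 V ≥ V_ov = 1.18 V, confirming saturation.

I_D = 0.206 mA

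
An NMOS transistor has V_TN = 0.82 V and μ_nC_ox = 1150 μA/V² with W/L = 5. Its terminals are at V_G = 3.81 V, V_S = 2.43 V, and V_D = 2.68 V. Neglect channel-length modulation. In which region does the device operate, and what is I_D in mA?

V_GS = V_G − V_S = 3.81 − 2.43 = 1.38 V; V_DS = V_D − V_S = 2.68 − 2.43 = 0.25 V.
k_n = μ_nC_ox · (W/L) = 5.75 mA/V².
V_ov = V_GS − V_TN = 1.38 − 0.82 = 0.56 V.
Since V_DS = 0.25 V < V_ov = 0.56 V, the device is in the triode region.
I_D = k_n [V_ov · V_DS − ½ V_DS²] = 5.75 × [0.56 × 0.25 − 0.5 × 0.25²] = 0.625 mA.

Triode; I_D = 0.625 mA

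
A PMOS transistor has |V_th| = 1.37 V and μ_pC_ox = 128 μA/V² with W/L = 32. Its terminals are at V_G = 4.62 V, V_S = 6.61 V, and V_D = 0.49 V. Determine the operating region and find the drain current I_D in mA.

V_SG = V_S − V_G = 6.61 − 4.62 = 1.99 V; V_SD = V_S − V_D = 6.61 − 0.49 = 6.12 V.
k_p = μ_pC_ox · (W/L) = 4.096 mA/V².
V_ov = V_SG − |V_th| = 1.99 − 1.37 = 0.62 V.
Since V_SD = 6.12 V ≥ V_ov = 0.62 V, the device is in saturation.
I_D = ½ k_p V_ov² = 0.5 × 4.096 × 0.62² = 0.787 mA.

Saturation; I_D = 0.787 mA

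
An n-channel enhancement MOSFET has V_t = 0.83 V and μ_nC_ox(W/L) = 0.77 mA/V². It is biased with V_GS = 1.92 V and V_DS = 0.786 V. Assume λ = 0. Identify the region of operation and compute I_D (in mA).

V_ov = V_GS − V_t = 1.92 − 0.83 = 1.09 V.
Since V_DS = 0.786 V < V_ov = 1.09 V, the device is in the triode region.
I_D = k_n [V_ov · V_DS − ½ V_DS²] = 0.77 × [1.09 × 0.786 − 0.5 × 0.786²] = 0.422 mA.

Triode; I_D = 0.422 mA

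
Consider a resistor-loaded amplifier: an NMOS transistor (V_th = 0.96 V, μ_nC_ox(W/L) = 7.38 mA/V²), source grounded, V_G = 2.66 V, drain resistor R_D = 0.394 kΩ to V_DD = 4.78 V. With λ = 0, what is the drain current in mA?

V_GS = V_G = 2.66 V, so V_ov = 2.66 − 0.96 = 1.7 V.
Assume saturation: I_D = ½ k_n V_ov² = 0.5 × 7.38 × 1.7² = 10.7 mA, giving V_DS = V_DD − I_D R_D = 4.78 − 10.7 × 0.394 = 0.578 V.
But 0.578 V < V_ov = 1.7 V, so the device is actually in triode.
In triode I_D = k_n[V_ov V_DS − ½ V_DS²] and I_D = (V_DD − V_DS)/R_D. Equating: 1.45 V_DS² − 5.943 V_DS + 4.78 = 0, giving V_DS = 1.1 V (the root below V_ov).
I_D = (4.78 − 1.1) / 0.394 = 9.34 mA.

I_D = 9.34 mA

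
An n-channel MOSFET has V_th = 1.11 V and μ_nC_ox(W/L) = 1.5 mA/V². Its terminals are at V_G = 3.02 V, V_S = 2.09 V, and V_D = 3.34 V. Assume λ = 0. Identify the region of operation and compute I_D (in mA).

Cutoff; I_D = 0 mA

V_GS = V_G − V_S = 3.02 − 2.09 = 0.93 V; V_DS = V_D − V_S = 3.34 − 2.09 = 1.25 V.
V_GS = 0.93 V < V_th = 1.11 V, so the transistor is in cutoff.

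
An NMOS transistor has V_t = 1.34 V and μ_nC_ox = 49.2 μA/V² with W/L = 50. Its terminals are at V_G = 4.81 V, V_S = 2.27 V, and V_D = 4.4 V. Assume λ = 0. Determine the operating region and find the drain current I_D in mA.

V_GS = V_G − V_S = 4.81 − 2.27 = 2.54 V; V_DS = V_D − V_S = 4.4 − 2.27 = 2.13 V.
k_n = μ_nC_ox · (W/L) = 2.46 mA/V².
V_ov = V_GS − V_t = 2.54 − 1.34 = 1.2 V.
Since V_DS = 2.13 V ≥ V_ov = 1.2 V, the device is in saturation.
I_D = ½ k_n V_ov² = 0.5 × 2.46 × 1.2² = 1.77 mA.

Saturation; I_D = 1.77 mA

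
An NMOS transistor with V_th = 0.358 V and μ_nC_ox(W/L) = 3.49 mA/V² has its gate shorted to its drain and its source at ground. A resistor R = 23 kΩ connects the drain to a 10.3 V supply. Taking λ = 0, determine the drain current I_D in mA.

With gate tied to drain, V_GS = V_DS ≥ V_GS − V_th, so the device is in saturation.
KCL at the drain: ½ k_n (V_GS − V_th)² = (V_DD − V_GS)/R.
Let x = V_GS − 0.358. Then 40.1 x² + x − 9.942 = 0, giving x = 0.485 V (positive root), so V_GS = 0.843 V.
I_D = (V_DD − V_GS)/R = (10.3 − 0.843) / 23 = 0.411 mA.

I_D = 0.411 mA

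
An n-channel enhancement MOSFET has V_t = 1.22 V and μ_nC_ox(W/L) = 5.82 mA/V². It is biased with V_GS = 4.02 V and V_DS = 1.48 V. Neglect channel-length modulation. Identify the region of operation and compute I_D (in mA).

Triode; I_D = 17.7 mA

V_ov = V_GS − V_t = 4.02 − 1.22 = 2.8 V.
Since V_DS = 1.48 V < V_ov = 2.8 V, the device is in the triode region.
I_D = k_n [V_ov · V_DS − ½ V_DS²] = 5.82 × [2.8 × 1.48 − 0.5 × 1.48²] = 17.7 mA.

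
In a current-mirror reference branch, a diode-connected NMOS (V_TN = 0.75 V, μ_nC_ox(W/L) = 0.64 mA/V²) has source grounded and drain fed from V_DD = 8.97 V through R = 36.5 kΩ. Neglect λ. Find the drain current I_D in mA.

With gate tied to drain, V_GS = V_DS ≥ V_GS − V_TN, so the device is in saturation.
KCL at the drain: ½ k_n (V_GS − V_TN)² = (V_DD − V_GS)/R.
Let x = V_GS − 0.75. Then 11.7 x² + x − 8.22 = 0, giving x = 0.797 V (positive root), so V_GS = 1.55 V.
I_D = (V_DD − V_GS)/R = (8.97 − 1.55) / 36.5 = 0.203 mA.

I_D = 0.203 mA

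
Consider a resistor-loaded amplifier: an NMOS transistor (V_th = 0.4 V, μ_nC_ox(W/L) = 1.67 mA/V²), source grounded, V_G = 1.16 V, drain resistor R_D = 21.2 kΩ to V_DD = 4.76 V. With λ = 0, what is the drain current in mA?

I_D = 0.215 mA

V_GS = V_G = 1.16 V, so V_ov = 1.16 − 0.4 = 0.76 V.
Assume saturation: I_D = ½ k_n V_ov² = 0.5 × 1.67 × 0.76² = 0.482 mA, giving V_DS = V_DD − I_D R_D = 4.76 − 0.482 × 21.2 = -5.46 V.
But -5.46 V < V_ov = 0.76 V, so the device is actually in triode.
In triode I_D = k_n[V_ov V_DS − ½ V_DS²] and I_D = (V_DD − V_DS)/R_D. Equating: 17.7 V_DS² − 27.91 V_DS + 4.76 = 0, giving V_DS = 0.195 V (the root below V_ov).
I_D = (4.76 − 0.195) / 21.2 = 0.215 mA.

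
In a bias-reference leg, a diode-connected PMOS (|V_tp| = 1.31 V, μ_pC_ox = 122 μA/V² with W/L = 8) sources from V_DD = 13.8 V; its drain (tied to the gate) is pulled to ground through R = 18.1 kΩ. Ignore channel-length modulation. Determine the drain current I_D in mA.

I_D = 0.627 mA

With gate tied to drain, V_SG = V_SD ≥ V_SG − |V_tp|, so the device is in saturation.
k_p = μ_pC_ox · (W/L) = 0.976 mA/V².
KCL at the drain: ½ k_p (V_SG − |V_tp|)² = (V_DD − V_SG)/R.
Let x = V_SG − 1.31. Then 8.83 x² + x − 12.49 = 0, giving x = 1.13 V (positive root), so V_SG = 2.44 V.
I_D = (V_DD − V_SG)/R = (13.8 − 2.44) / 18.1 = 0.627 mA.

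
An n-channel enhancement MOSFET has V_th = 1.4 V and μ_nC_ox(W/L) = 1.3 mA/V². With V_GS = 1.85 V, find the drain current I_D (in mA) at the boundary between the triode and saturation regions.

I_D = 0.132 mA

At the boundary V_DS = V_ov = V_GS − V_th = 1.85 − 1.4 = 0.45 V.
I_D = ½ k_n V_ov² = 0.5 × 1.3 × 0.45² = 0.132 mA.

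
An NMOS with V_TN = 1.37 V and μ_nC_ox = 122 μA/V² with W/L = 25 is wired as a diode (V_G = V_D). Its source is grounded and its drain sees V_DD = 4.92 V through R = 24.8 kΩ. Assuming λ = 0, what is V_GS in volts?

V_GS = 1.66 V

With gate tied to drain, V_GS = V_DS ≥ V_GS − V_TN, so the device is in saturation.
k_n = μ_nC_ox · (W/L) = 3.05 mA/V².
KCL at the drain: ½ k_n (V_GS − V_TN)² = (V_DD − V_GS)/R.
Let x = V_GS − 1.37. Then 37.8 x² + x − 3.55 = 0, giving x = 0.293 V (positive root), so V_GS = 1.66 V.
I_D = (V_DD − V_GS)/R = (4.92 − 1.66) / 24.8 = 0.131 mA.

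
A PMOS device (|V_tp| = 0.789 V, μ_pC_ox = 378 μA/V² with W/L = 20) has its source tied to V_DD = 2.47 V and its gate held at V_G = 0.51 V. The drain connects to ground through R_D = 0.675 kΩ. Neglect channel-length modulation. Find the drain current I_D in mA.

I_D = 3.04 mA

V_SG = V_DD − V_G = 2.47 − 0.51 = 1.96 V, so V_ov = 1.96 − 0.789 = 1.17 V.
k_p = μ_pC_ox · (W/L) = 7.56 mA/V².
Assume saturation: I_D = ½ k_p V_ov² = 0.5 × 7.56 × 1.17² = 5.18 mA, giving V_SD = V_DD − I_D R_D = 2.47 − 5.18 × 0.675 = -1.03 V.
But -1.03 V < V_ov = 1.17 V, so the device is actually in triode.
In triode I_D = k_p[V_ov V_SD − ½ V_SD²] and I_D = (V_DD − V_SD)/R_D. Equating: 2.55 V_SD² − 6.976 V_SD + 2.47 = 0, giving V_SD = 0.418 V (the root below V_ov).
I_D = (2.47 − 0.418) / 0.675 = 3.04 mA.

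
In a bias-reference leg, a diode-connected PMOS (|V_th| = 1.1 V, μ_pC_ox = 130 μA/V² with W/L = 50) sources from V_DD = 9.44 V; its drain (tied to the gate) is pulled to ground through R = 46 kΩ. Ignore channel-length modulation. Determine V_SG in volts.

V_SG = 1.33 V

With gate tied to drain, V_SG = V_SD ≥ V_SG − |V_th|, so the device is in saturation.
k_p = μ_pC_ox · (W/L) = 6.5 mA/V².
KCL at the drain: ½ k_p (V_SG − |V_th|)² = (V_DD − V_SG)/R.
Let x = V_SG − 1.1. Then 150 x² + x − 8.34 = 0, giving x = 0.233 V (positive root), so V_SG = 1.33 V.
I_D = (V_DD − V_SG)/R = (9.44 − 1.33) / 46 = 0.176 mA.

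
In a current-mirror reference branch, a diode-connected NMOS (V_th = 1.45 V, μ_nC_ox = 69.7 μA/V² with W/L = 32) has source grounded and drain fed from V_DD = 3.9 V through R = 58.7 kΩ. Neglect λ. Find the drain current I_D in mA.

With gate tied to drain, V_GS = V_DS ≥ V_GS − V_th, so the device is in saturation.
k_n = μ_nC_ox · (W/L) = 2.23 mA/V².
KCL at the drain: ½ k_n (V_GS − V_th)² = (V_DD − V_GS)/R.
Let x = V_GS − 1.45. Then 65.5 x² + x − 2.45 = 0, giving x = 0.186 V (positive root), so V_GS = 1.64 V.
I_D = (V_DD − V_GS)/R = (3.9 − 1.64) / 58.7 = 0.0386 mA.

I_D = 0.0386 mA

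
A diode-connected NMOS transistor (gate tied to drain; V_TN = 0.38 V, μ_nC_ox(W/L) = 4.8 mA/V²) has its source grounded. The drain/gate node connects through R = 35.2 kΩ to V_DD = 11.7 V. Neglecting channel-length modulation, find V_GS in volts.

With gate tied to drain, V_GS = V_DS ≥ V_GS − V_TN, so the device is in saturation.
KCL at the drain: ½ k_n (V_GS − V_TN)² = (V_DD − V_GS)/R.
Let x = V_GS − 0.38. Then 84.5 x² + x − 11.32 = 0, giving x = 0.36 V (positive root), so V_GS = 0.74 V.
I_D = (V_DD − V_GS)/R = (11.7 − 0.74) / 35.2 = 0.311 mA.

V_GS = 0.740 V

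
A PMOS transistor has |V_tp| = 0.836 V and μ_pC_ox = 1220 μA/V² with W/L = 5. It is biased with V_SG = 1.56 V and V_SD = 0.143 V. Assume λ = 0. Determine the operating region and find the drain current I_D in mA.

Triode; I_D = 0.569 mA

k_p = μ_pC_ox · (W/L) = 6.1 mA/V².
V_ov = V_SG − |V_tp| = 1.56 − 0.836 = 0.724 V.
Since V_SD = 0.143 V < V_ov = 0.724 V, the device is in the triode region.
I_D = k_p [V_ov · V_SD − ½ V_SD²] = 6.1 × [0.724 × 0.143 − 0.5 × 0.143²] = 0.569 mA.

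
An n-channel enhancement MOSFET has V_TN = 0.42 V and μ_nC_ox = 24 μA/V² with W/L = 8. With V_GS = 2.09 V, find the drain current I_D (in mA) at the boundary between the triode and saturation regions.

At the boundary V_DS = V_ov = V_GS − V_TN = 2.09 − 0.42 = 1.67 V.
k_n = μ_nC_ox · (W/L) = 0.192 mA/V².
I_D = ½ k_n V_ov² = 0.5 × 0.192 × 1.67² = 0.268 mA.

I_D = 0.268 mA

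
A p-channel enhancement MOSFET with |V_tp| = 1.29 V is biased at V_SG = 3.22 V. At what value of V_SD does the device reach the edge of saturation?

V_SD,sat = 1.93 V

The boundary between triode and saturation is V_SD = V_SG − |V_tp| = V_ov.
V_ov = 3.22 − 1.29 = 1.93 V.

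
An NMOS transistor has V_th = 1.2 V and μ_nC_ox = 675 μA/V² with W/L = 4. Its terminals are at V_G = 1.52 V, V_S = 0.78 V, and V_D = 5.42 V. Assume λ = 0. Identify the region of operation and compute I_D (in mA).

Cutoff; I_D = 0 mA

V_GS = V_G − V_S = 1.52 − 0.78 = 0.74 V; V_DS = V_D − V_S = 5.42 − 0.78 = 4.64 V.
V_GS = 0.74 V < V_th = 1.2 V, so the transistor is in cutoff.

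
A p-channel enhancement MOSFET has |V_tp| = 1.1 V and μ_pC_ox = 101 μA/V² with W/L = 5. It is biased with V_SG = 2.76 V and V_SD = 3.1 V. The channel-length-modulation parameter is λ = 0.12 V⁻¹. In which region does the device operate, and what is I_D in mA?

k_p = μ_pC_ox · (W/L) = 0.505 mA/V².
V_ov = V_SG − |V_tp| = 2.76 − 1.1 = 1.66 V.
Since V_SD = 3.1 V ≥ V_ov = 1.66 V, the device is in saturation.
I_D = ½ k_p V_ov² (1 + λ V_SD) = 0.5 × 0.505 × 1.66² × (1 + 0.12 × 3.1) = 0.955 mA.

Saturation; I_D = 0.955 mA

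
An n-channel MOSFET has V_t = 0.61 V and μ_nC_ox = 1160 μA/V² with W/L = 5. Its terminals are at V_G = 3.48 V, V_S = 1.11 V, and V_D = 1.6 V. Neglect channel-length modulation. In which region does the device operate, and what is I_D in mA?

Triode; I_D = 4.31 mA

V_GS = V_G − V_S = 3.48 − 1.11 = 2.37 V; V_DS = V_D − V_S = 1.6 − 1.11 = 0.49 V.
k_n = μ_nC_ox · (W/L) = 5.8 mA/V².
V_ov = V_GS − V_t = 2.37 − 0.61 = 1.76 V.
Since V_DS = 0.49 V < V_ov = 1.76 V, the device is in the triode region.
I_D = k_n [V_ov · V_DS − ½ V_DS²] = 5.8 × [1.76 × 0.49 − 0.5 × 0.49²] = 4.31 mA.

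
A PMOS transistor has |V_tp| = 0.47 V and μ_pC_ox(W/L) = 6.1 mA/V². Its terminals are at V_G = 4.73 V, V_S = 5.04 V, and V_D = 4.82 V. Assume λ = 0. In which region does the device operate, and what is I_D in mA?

Cutoff; I_D = 0 mA

V_SG = V_S − V_G = 5.04 − 4.73 = 0.31 V; V_SD = V_S − V_D = 5.04 − 4.82 = 0.22 V.
V_SG = 0.31 V < |V_tp| = 0.47 V, so the transistor is in cutoff.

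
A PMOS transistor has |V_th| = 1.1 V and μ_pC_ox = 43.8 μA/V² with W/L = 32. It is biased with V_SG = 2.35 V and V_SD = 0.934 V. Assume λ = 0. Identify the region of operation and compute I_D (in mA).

k_p = μ_pC_ox · (W/L) = 1.402 mA/V².
V_ov = V_SG − |V_th| = 2.35 − 1.1 = 1.25 V.
Since V_SD = 0.934 V < V_ov = 1.25 V, the device is in the triode region.
I_D = k_p [V_ov · V_SD − ½ V_SD²] = 1.402 × [1.25 × 0.934 − 0.5 × 0.934²] = 1.03 mA.

Triode; I_D = 1.03 mA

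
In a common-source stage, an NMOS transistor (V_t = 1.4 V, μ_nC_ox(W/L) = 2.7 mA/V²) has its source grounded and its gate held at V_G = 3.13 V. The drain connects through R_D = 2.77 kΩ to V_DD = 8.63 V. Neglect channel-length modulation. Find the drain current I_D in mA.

I_D = 2.83 mA

V_GS = V_G = 3.13 V, so V_ov = 3.13 − 1.4 = 1.73 V.
Assume saturation: I_D = ½ k_n V_ov² = 0.5 × 2.7 × 1.73² = 4.04 mA, giving V_DS = V_DD − I_D R_D = 8.63 − 4.04 × 2.77 = -2.56 V.
But -2.56 V < V_ov = 1.73 V, so the device is actually in triode.
In triode I_D = k_n[V_ov V_DS − ½ V_DS²] and I_D = (V_DD − V_DS)/R_D. Equating: 3.74 V_DS² − 13.94 V_DS + 8.63 = 0, giving V_DS = 0.784 V (the root below V_ov).
I_D = (8.63 − 0.784) / 2.77 = 2.83 mA.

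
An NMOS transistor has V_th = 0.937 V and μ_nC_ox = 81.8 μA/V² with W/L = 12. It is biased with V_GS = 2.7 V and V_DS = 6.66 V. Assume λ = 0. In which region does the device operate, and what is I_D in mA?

Saturation; I_D = 1.53 mA

k_n = μ_nC_ox · (W/L) = 0.9816 mA/V².
V_ov = V_GS − V_th = 2.7 − 0.937 = 1.76 V.
Since V_DS = 6.66 V ≥ V_ov = 1.76 V, the device is in saturation.
I_D = ½ k_n V_ov² = 0.5 × 0.9816 × 1.76² = 1.53 mA.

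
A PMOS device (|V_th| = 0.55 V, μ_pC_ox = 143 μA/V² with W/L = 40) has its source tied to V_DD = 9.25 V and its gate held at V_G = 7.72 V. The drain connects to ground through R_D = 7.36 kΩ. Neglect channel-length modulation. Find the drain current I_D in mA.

I_D = 1.22 mA

V_SG = V_DD − V_G = 9.25 − 7.72 = 1.53 V, so V_ov = 1.53 − 0.55 = 0.98 V.
k_p = μ_pC_ox · (W/L) = 5.72 mA/V².
Assume saturation: I_D = ½ k_p V_ov² = 0.5 × 5.72 × 0.98² = 2.75 mA, giving V_SD = V_DD − I_D R_D = 9.25 − 2.75 × 7.36 = -11 V.
But -11 V < V_ov = 0.98 V, so the device is actually in triode.
In triode I_D = k_p[V_ov V_SD − ½ V_SD²] and I_D = (V_DD − V_SD)/R_D. Equating: 21 V_SD² − 42.26 V_SD + 9.25 = 0, giving V_SD = 0.25 V (the root below V_ov).
I_D = (9.25 − 0.25) / 7.36 = 1.22 mA.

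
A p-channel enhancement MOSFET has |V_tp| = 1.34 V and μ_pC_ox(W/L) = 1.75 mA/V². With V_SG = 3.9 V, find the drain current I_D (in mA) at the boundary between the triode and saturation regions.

At the boundary V_SD = V_ov = V_SG − |V_tp| = 3.9 − 1.34 = 2.56 V.
I_D = ½ k_p V_ov² = 0.5 × 1.75 × 2.56² = 5.73 mA.

I_D = 5.73 mA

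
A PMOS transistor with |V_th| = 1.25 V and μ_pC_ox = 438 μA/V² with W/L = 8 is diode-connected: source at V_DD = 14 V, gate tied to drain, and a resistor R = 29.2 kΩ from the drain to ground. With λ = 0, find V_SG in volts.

With gate tied to drain, V_SG = V_SD ≥ V_SG − |V_th|, so the device is in saturation.
k_p = μ_pC_ox · (W/L) = 3.504 mA/V².
KCL at the drain: ½ k_p (V_SG − |V_th|)² = (V_DD − V_SG)/R.
Let x = V_SG − 1.25. Then 51.2 x² + x − 12.75 = 0, giving x = 0.49 V (positive root), so V_SG = 1.74 V.
I_D = (V_DD − V_SG)/R = (14 − 1.74) / 29.2 = 0.42 mA.

V_SG = 1.74 V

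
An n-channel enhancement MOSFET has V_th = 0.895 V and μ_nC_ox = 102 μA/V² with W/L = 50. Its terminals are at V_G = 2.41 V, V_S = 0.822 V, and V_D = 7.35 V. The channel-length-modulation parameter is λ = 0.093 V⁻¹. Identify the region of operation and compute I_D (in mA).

Saturation; I_D = 1.97 mA

V_GS = V_G − V_S = 2.41 − 0.822 = 1.59 V; V_DS = V_D − V_S = 7.35 − 0.822 = 6.53 V.
k_n = μ_nC_ox · (W/L) = 5.1 mA/V².
V_ov = V_GS − V_th = 1.59 − 0.895 = 0.693 V.
Since V_DS = 6.53 V ≥ V_ov = 0.693 V, the device is in saturation.
I_D = ½ k_n V_ov² (1 + λ V_DS) = 0.5 × 5.1 × 0.693² × (1 + 0.093 × 6.53) = 1.97 mA.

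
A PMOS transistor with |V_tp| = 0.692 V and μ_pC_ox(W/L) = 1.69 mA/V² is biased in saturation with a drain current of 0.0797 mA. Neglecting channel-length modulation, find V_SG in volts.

V_SG = 0.999 V

In saturation I_D = ½ k_p (V_SG − |V_tp|)², so V_SG − |V_tp| = √(2 I_D / k_p) = √(2 × 0.0797 / 1.69) = 0.307 V.
V_SG = 0.692 + 0.307 = 0.999 V.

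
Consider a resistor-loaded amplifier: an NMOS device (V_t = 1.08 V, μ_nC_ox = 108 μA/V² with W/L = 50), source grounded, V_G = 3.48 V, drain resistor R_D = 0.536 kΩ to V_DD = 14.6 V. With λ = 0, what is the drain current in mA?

I_D = 15.6 mA

V_GS = V_G = 3.48 V, so V_ov = 3.48 − 1.08 = 2.4 V.
k_n = μ_nC_ox · (W/L) = 5.4 mA/V².
Assume saturation: I_D = ½ k_n V_ov² = 0.5 × 5.4 × 2.4² = 15.6 mA, giving V_DS = V_DD − I_D R_D = 14.6 − 15.6 × 0.536 = 6.26 V.
V_DS = 6.26 V ≥ V_ov = 2.4 V, confirming saturation.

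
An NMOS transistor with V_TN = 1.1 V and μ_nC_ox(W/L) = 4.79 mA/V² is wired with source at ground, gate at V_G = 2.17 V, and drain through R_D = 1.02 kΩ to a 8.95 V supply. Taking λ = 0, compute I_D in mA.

V_GS = V_G = 2.17 V, so V_ov = 2.17 − 1.1 = 1.07 V.
Assume saturation: I_D = ½ k_n V_ov² = 0.5 × 4.79 × 1.07² = 2.74 mA, giving V_DS = V_DD − I_D R_D = 8.95 − 2.74 × 1.02 = 6.15 V.
V_DS = 6.15 V ≥ V_ov = 1.07 V, confirming saturation.

I_D = 2.74 mA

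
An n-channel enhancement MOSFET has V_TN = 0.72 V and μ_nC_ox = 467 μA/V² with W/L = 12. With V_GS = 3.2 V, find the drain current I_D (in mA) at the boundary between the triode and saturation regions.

I_D = 17.2 mA

At the boundary V_DS = V_ov = V_GS − V_TN = 3.2 − 0.72 = 2.48 V.
k_n = μ_nC_ox · (W/L) = 5.604 mA/V².
I_D = ½ k_n V_ov² = 0.5 × 5.604 × 2.48² = 17.2 mA.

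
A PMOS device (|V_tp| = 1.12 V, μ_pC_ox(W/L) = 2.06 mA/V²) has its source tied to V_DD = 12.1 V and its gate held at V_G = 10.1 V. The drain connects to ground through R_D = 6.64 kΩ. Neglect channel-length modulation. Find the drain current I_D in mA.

I_D = 0.798 mA

V_SG = V_DD − V_G = 12.1 − 10.1 = 2 V, so V_ov = 2 − 1.12 = 0.88 V.
Assume saturation: I_D = ½ k_p V_ov² = 0.5 × 2.06 × 0.88² = 0.798 mA, giving V_SD = V_DD − I_D R_D = 12.1 − 0.798 × 6.64 = 6.8 V.
V_SD = 6.8 V ≥ V_ov = 0.88 V, confirming saturation.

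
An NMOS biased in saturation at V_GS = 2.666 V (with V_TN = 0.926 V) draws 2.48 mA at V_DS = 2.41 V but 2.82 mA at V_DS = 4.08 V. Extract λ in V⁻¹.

λ = 0.102 V⁻¹

With V_GS fixed, I_D ∝ (1 + λ V_DS) in saturation, so I_D2/I_D1 = (1 + λ V_DS2)/(1 + λ V_DS1).
2.82/2.48 = 1.137 = (1 + 4.08 λ)/(1 + 2.41 λ).
Solving: λ (I_D1 V_DS2 − I_D2 V_DS1) = I_D2 − I_D1, so λ = (2.82 − 2.48) / (2.48 × 4.08 − 2.82 × 2.41) = 0.34 / 3.32 = 0.102 V⁻¹.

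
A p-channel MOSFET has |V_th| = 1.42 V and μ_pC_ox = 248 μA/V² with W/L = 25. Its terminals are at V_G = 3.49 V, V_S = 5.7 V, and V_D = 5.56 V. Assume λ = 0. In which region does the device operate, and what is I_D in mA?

V_SG = V_S − V_G = 5.7 − 3.49 = 2.21 V; V_SD = V_S − V_D = 5.7 − 5.56 = 0.14 V.
k_p = μ_pC_ox · (W/L) = 6.2 mA/V².
V_ov = V_SG − |V_th| = 2.21 − 1.42 = 0.79 V.
Since V_SD = 0.14 V < V_ov = 0.79 V, the device is in the triode region.
I_D = k_p [V_ov · V_SD − ½ V_SD²] = 6.2 × [0.79 × 0.14 − 0.5 × 0.14²] = 0.625 mA.

Triode; I_D = 0.625 mA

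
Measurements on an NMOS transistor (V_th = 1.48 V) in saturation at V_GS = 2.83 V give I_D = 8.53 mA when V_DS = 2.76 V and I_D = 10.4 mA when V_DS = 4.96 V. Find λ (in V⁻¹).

λ = 0.137 V⁻¹

With V_GS fixed, I_D ∝ (1 + λ V_DS) in saturation, so I_D2/I_D1 = (1 + λ V_DS2)/(1 + λ V_DS1).
10.4/8.53 = 1.219 = (1 + 4.96 λ)/(1 + 2.76 λ).
Solving: λ (I_D1 V_DS2 − I_D2 V_DS1) = I_D2 − I_D1, so λ = (10.4 − 8.53) / (8.53 × 4.96 − 10.4 × 2.76) = 1.87 / 13.6 = 0.137 V⁻¹.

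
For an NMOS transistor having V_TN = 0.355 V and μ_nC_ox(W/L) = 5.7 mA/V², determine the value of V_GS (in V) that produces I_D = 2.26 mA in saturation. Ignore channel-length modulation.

V_GS = 1.25 V

In saturation I_D = ½ k_n (V_GS − V_TN)², so V_GS − V_TN = √(2 I_D / k_n) = √(2 × 2.26 / 5.7) = 0.89 V.
V_GS = 0.355 + 0.89 = 1.25 V.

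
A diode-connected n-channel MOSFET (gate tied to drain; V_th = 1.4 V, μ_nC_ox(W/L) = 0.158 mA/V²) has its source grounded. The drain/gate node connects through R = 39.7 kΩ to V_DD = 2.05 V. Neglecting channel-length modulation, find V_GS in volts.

With gate tied to drain, V_GS = V_DS ≥ V_GS − V_th, so the device is in saturation.
KCL at the drain: ½ k_n (V_GS − V_th)² = (V_DD − V_GS)/R.
Let x = V_GS − 1.4. Then 3.14 x² + x − 0.65 = 0, giving x = 0.323 V (positive root), so V_GS = 1.72 V.
I_D = (V_DD − V_GS)/R = (2.05 − 1.72) / 39.7 = 0.00824 mA.

V_GS = 1.72 V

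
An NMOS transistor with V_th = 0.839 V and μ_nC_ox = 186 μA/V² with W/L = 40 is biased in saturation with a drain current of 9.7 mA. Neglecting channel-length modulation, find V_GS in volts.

V_GS = 2.45 V

k_n = μ_nC_ox · (W/L) = 7.44 mA/V².
In saturation I_D = ½ k_n (V_GS − V_th)², so V_GS − V_th = √(2 I_D / k_n) = √(2 × 9.7 / 7.44) = 1.61 V.
V_GS = 0.839 + 1.61 = 2.45 V.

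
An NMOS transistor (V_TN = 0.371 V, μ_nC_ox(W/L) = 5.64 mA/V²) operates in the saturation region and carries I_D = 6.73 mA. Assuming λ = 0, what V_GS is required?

V_GS = 1.92 V

In saturation I_D = ½ k_n (V_GS − V_TN)², so V_GS − V_TN = √(2 I_D / k_n) = √(2 × 6.73 / 5.64) = 1.54 V.
V_GS = 0.371 + 1.54 = 1.92 V.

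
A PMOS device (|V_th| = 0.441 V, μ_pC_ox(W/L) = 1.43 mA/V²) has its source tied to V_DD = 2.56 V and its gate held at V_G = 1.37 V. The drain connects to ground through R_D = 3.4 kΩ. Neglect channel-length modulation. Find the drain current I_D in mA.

V_SG = V_DD − V_G = 2.56 − 1.37 = 1.19 V, so V_ov = 1.19 − 0.441 = 0.749 V.
Assume saturation: I_D = ½ k_p V_ov² = 0.5 × 1.43 × 0.749² = 0.401 mA, giving V_SD = V_DD − I_D R_D = 2.56 − 0.401 × 3.4 = 1.2 V.
V_SD = 1.2 V ≥ V_ov = 0.749 V, confirming saturation.

I_D = 0.401 mA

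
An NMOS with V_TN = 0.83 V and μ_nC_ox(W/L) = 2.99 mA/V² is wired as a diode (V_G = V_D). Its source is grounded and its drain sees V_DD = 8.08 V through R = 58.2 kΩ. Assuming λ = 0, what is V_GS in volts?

V_GS = 1.11 V

With gate tied to drain, V_GS = V_DS ≥ V_GS − V_TN, so the device is in saturation.
KCL at the drain: ½ k_n (V_GS − V_TN)² = (V_DD − V_GS)/R.
Let x = V_GS − 0.83. Then 87 x² + x − 7.25 = 0, giving x = 0.283 V (positive root), so V_GS = 1.11 V.
I_D = (V_DD − V_GS)/R = (8.08 − 1.11) / 58.2 = 0.12 mA.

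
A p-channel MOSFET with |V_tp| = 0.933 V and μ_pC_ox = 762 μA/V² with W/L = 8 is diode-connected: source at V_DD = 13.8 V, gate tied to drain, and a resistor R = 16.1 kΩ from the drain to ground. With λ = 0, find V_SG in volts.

V_SG = 1.43 V

With gate tied to drain, V_SG = V_SD ≥ V_SG − |V_tp|, so the device is in saturation.
k_p = μ_pC_ox · (W/L) = 6.096 mA/V².
KCL at the drain: ½ k_p (V_SG − |V_tp|)² = (V_DD − V_SG)/R.
Let x = V_SG − 0.933. Then 49.1 x² + x − 12.87 = 0, giving x = 0.502 V (positive root), so V_SG = 1.43 V.
I_D = (V_DD − V_SG)/R = (13.8 − 1.43) / 16.1 = 0.768 mA.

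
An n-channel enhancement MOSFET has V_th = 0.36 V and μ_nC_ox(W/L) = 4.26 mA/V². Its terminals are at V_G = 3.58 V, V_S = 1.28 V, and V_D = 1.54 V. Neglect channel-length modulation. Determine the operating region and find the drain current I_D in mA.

Triode; I_D = 2.00 mA

V_GS = V_G − V_S = 3.58 − 1.28 = 2.3 V; V_DS = V_D − V_S = 1.54 − 1.28 = 0.26 V.
V_ov = V_GS − V_th = 2.3 − 0.36 = 1.94 V.
Since V_DS = 0.26 V < V_ov = 1.94 V, the device is in the triode region.
I_D = k_n [V_ov · V_DS − ½ V_DS²] = 4.26 × [1.94 × 0.26 − 0.5 × 0.26²] = 2 mA.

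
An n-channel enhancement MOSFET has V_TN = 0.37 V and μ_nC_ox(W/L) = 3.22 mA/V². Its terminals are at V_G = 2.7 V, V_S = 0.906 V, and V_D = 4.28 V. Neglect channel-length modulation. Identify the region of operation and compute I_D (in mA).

Saturation; I_D = 3.26 mA

V_GS = V_G − V_S = 2.7 − 0.906 = 1.79 V; V_DS = V_D − V_S = 4.28 − 0.906 = 3.37 V.
V_ov = V_GS − V_TN = 1.79 − 0.37 = 1.42 V.
Since V_DS = 3.37 V ≥ V_ov = 1.42 V, the device is in saturation.
I_D = ½ k_n V_ov² = 0.5 × 3.22 × 1.42² = 3.26 mA.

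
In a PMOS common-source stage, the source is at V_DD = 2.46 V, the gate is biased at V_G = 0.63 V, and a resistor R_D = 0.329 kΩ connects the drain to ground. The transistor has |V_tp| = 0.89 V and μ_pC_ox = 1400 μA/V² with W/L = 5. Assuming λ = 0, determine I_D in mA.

V_SG = V_DD − V_G = 2.46 − 0.63 = 1.83 V, so V_ov = 1.83 − 0.89 = 0.94 V.
k_p = μ_pC_ox · (W/L) = 7 mA/V².
Assume saturation: I_D = ½ k_p V_ov² = 0.5 × 7 × 0.94² = 3.09 mA, giving V_SD = V_DD − I_D R_D = 2.46 − 3.09 × 0.329 = 1.44 V.
V_SD = 1.44 V ≥ V_ov = 0.94 V, confirming saturation.

I_D = 3.09 mA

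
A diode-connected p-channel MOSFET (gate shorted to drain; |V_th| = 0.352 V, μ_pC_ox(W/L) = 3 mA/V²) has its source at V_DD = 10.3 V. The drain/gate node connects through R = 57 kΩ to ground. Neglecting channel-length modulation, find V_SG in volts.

With gate tied to drain, V_SG = V_SD ≥ V_SG − |V_th|, so the device is in saturation.
KCL at the drain: ½ k_p (V_SG − |V_th|)² = (V_DD − V_SG)/R.
Let x = V_SG − 0.352. Then 85.5 x² + x − 9.948 = 0, giving x = 0.335 V (positive root), so V_SG = 0.687 V.
I_D = (V_DD − V_SG)/R = (10.3 − 0.687) / 57 = 0.169 mA.

V_SG = 0.687 V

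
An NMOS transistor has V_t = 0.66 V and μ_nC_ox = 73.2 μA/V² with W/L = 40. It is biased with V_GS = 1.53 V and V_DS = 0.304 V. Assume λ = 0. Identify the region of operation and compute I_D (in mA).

k_n = μ_nC_ox · (W/L) = 2.928 mA/V².
V_ov = V_GS − V_t = 1.53 − 0.66 = 0.87 V.
Since V_DS = 0.304 V < V_ov = 0.87 V, the device is in the triode region.
I_D = k_n [V_ov · V_DS − ½ V_DS²] = 2.928 × [0.87 × 0.304 − 0.5 × 0.304²] = 0.639 mA.

Triode; I_D = 0.639 mA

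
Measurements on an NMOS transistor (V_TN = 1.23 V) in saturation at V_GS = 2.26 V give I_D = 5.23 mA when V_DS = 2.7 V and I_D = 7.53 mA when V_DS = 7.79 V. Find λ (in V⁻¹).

With V_GS fixed, I_D ∝ (1 + λ V_DS) in saturation, so I_D2/I_D1 = (1 + λ V_DS2)/(1 + λ V_DS1).
7.53/5.23 = 1.44 = (1 + 7.79 λ)/(1 + 2.7 λ).
Solving: λ (I_D1 V_DS2 − I_D2 V_DS1) = I_D2 − I_D1, so λ = (7.53 − 5.23) / (5.23 × 7.79 − 7.53 × 2.7) = 2.3 / 20.4 = 0.113 V⁻¹.

λ = 0.113 V⁻¹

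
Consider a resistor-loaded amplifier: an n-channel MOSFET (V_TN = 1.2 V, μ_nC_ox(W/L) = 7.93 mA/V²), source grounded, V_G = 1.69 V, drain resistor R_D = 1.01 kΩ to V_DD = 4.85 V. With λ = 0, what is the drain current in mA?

I_D = 0.952 mA

V_GS = V_G = 1.69 V, so V_ov = 1.69 − 1.2 = 0.49 V.
Assume saturation: I_D = ½ k_n V_ov² = 0.5 × 7.93 × 0.49² = 0.952 mA, giving V_DS = V_DD − I_D R_D = 4.85 − 0.952 × 1.01 = 3.89 V.
V_DS = 3.89 V ≥ V_ov = 0.49 V, confirming saturation.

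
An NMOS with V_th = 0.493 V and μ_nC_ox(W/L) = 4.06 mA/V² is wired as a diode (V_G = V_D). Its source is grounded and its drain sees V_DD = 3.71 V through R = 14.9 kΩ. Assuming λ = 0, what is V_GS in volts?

With gate tied to drain, V_GS = V_DS ≥ V_GS − V_th, so the device is in saturation.
KCL at the drain: ½ k_n (V_GS − V_th)² = (V_DD − V_GS)/R.
Let x = V_GS − 0.493. Then 30.2 x² + x − 3.217 = 0, giving x = 0.31 V (positive root), so V_GS = 0.803 V.
I_D = (V_DD − V_GS)/R = (3.71 − 0.803) / 14.9 = 0.195 mA.

V_GS = 0.803 V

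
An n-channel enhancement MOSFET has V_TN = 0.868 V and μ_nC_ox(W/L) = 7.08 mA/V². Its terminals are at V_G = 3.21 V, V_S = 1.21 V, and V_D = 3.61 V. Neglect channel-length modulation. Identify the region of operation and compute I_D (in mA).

Saturation; I_D = 4.54 mA

V_GS = V_G − V_S = 3.21 − 1.21 = 2 V; V_DS = V_D − V_S = 3.61 − 1.21 = 2.4 V.
V_ov = V_GS − V_TN = 2 − 0.868 = 1.13 V.
Since V_DS = 2.4 V ≥ V_ov = 1.13 V, the device is in saturation.
I_D = ½ k_n V_ov² = 0.5 × 7.08 × 1.13² = 4.54 mA.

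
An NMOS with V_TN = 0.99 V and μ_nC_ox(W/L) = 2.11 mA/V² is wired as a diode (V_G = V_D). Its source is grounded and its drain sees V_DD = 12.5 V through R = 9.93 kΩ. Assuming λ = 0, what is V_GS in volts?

With gate tied to drain, V_GS = V_DS ≥ V_GS − V_TN, so the device is in saturation.
KCL at the drain: ½ k_n (V_GS − V_TN)² = (V_DD − V_GS)/R.
Let x = V_GS − 0.99. Then 10.5 x² + x − 11.51 = 0, giving x = 1 V (positive root), so V_GS = 1.99 V.
I_D = (V_DD − V_GS)/R = (12.5 − 1.99) / 9.93 = 1.06 mA.

V_GS = 1.99 V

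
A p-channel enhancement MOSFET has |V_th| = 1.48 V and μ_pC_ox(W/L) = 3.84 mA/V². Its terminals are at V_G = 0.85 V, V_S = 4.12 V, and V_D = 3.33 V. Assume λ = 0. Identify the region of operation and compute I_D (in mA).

Triode; I_D = 4.23 mA

V_SG = V_S − V_G = 4.12 − 0.85 = 3.27 V; V_SD = V_S − V_D = 4.12 − 3.33 = 0.79 V.
V_ov = V_SG − |V_th| = 3.27 − 1.48 = 1.79 V.
Since V_SD = 0.79 V < V_ov = 1.79 V, the device is in the triode region.
I_D = k_p [V_ov · V_SD − ½ V_SD²] = 3.84 × [1.79 × 0.79 − 0.5 × 0.79²] = 4.23 mA.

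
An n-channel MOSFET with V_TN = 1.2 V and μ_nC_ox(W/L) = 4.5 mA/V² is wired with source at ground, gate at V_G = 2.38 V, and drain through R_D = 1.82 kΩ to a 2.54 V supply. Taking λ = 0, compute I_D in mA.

I_D = 1.25 mA

V_GS = V_G = 2.38 V, so V_ov = 2.38 − 1.2 = 1.18 V.
Assume saturation: I_D = ½ k_n V_ov² = 0.5 × 4.5 × 1.18² = 3.13 mA, giving V_DS = V_DD − I_D R_D = 2.54 − 3.13 × 1.82 = -3.16 V.
But -3.16 V < V_ov = 1.18 V, so the device is actually in triode.
In triode I_D = k_n[V_ov V_DS − ½ V_DS²] and I_D = (V_DD − V_DS)/R_D. Equating: 4.09 V_DS² − 10.66 V_DS + 2.54 = 0, giving V_DS = 0.265 V (the root below V_ov).
I_D = (2.54 − 0.265) / 1.82 = 1.25 mA.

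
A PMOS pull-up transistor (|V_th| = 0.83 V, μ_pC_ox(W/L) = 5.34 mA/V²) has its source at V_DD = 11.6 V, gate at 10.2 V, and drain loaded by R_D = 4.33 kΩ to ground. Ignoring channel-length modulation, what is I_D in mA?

I_D = 0.867 mA

V_SG = V_DD − V_G = 11.6 − 10.2 = 1.4 V, so V_ov = 1.4 − 0.83 = 0.57 V.
Assume saturation: I_D = ½ k_p V_ov² = 0.5 × 5.34 × 0.57² = 0.867 mA, giving V_SD = V_DD − I_D R_D = 11.6 − 0.867 × 4.33 = 7.84 V.
V_SD = 7.84 V ≥ V_ov = 0.57 V, confirming saturation.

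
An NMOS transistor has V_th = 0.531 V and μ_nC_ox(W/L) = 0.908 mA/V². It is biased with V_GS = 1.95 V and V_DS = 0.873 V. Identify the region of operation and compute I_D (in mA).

Triode; I_D = 0.779 mA

V_ov = V_GS − V_th = 1.95 − 0.531 = 1.42 V.
Since V_DS = 0.873 V < V_ov = 1.42 V, the device is in the triode region.
I_D = k_n [V_ov · V_DS − ½ V_DS²] = 0.908 × [1.42 × 0.873 − 0.5 × 0.873²] = 0.779 mA.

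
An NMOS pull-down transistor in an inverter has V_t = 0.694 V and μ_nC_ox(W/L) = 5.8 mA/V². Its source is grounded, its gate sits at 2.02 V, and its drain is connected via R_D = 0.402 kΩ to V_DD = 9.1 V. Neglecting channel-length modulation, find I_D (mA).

V_GS = V_G = 2.02 V, so V_ov = 2.02 − 0.694 = 1.33 V.
Assume saturation: I_D = ½ k_n V_ov² = 0.5 × 5.8 × 1.33² = 5.1 mA, giving V_DS = V_DD − I_D R_D = 9.1 − 5.1 × 0.402 = 7.05 V.
V_DS = 7.05 V ≥ V_ov = 1.33 V, confirming saturation.

I_D = 5.10 mA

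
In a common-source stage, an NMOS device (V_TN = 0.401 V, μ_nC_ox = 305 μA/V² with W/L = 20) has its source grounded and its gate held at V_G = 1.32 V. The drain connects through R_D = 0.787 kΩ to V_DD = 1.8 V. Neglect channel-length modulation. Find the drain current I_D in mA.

I_D = 1.77 mA

V_GS = V_G = 1.32 V, so V_ov = 1.32 − 0.401 = 0.919 V.
k_n = μ_nC_ox · (W/L) = 6.1 mA/V².
Assume saturation: I_D = ½ k_n V_ov² = 0.5 × 6.1 × 0.919² = 2.58 mA, giving V_DS = V_DD − I_D R_D = 1.8 − 2.58 × 0.787 = -0.227 V.
But -0.227 V < V_ov = 0.919 V, so the device is actually in triode.
In triode I_D = k_n[V_ov V_DS − ½ V_DS²] and I_D = (V_DD − V_DS)/R_D. Equating: 2.4 V_DS² − 5.412 V_DS + 1.8 = 0, giving V_DS = 0.406 V (the root below V_ov).
I_D = (1.8 − 0.406) / 0.787 = 1.77 mA.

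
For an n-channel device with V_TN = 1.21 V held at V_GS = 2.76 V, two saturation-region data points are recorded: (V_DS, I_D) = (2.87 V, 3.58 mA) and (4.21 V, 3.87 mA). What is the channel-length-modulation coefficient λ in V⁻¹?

With V_GS fixed, I_D ∝ (1 + λ V_DS) in saturation, so I_D2/I_D1 = (1 + λ V_DS2)/(1 + λ V_DS1).
3.87/3.58 = 1.081 = (1 + 4.21 λ)/(1 + 2.87 λ).
Solving: λ (I_D1 V_DS2 − I_D2 V_DS1) = I_D2 − I_D1, so λ = (3.87 − 3.58) / (3.58 × 4.21 − 3.87 × 2.87) = 0.29 / 3.96 = 0.0731 V⁻¹.

λ = 0.0731 V⁻¹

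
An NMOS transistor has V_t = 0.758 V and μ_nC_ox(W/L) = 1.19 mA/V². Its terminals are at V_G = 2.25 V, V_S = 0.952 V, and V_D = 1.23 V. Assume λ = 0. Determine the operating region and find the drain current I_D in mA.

V_GS = V_G − V_S = 2.25 − 0.952 = 1.3 V; V_DS = V_D − V_S = 1.23 − 0.952 = 0.278 V.
V_ov = V_GS − V_t = 1.3 − 0.758 = 0.54 V.
Since V_DS = 0.278 V < V_ov = 0.54 V, the device is in the triode region.
I_D = k_n [V_ov · V_DS − ½ V_DS²] = 1.19 × [0.54 × 0.278 − 0.5 × 0.278²] = 0.133 mA.

Triode; I_D = 0.133 mA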